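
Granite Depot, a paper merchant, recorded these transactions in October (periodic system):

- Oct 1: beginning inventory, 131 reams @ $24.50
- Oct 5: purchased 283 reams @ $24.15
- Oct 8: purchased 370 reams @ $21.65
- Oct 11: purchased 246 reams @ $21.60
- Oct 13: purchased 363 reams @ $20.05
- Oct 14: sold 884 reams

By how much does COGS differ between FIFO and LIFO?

$1,668.95

FIFO COGS: 131 @ $24.50 + 283 @ $24.15 + 370 @ $21.65 + 100 @ $21.60 = $20,214.45
LIFO COGS: 363 @ $20.05 + 246 @ $21.60 + 275 @ $21.65 = $18,545.50
Difference = |$20,214.45 − $18,545.50| = $1,668.95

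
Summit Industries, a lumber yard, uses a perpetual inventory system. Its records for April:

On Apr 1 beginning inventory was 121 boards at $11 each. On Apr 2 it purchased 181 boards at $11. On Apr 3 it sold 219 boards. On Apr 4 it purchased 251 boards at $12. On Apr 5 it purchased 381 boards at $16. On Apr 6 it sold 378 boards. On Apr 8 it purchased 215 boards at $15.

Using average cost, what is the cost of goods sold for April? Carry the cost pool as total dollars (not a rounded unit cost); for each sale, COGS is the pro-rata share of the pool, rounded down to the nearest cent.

After Apr 1: 121 on hand, pool $1,331.00 (≈ $11.0000 each)
After Apr 2: 302 on hand, pool $3,322.00 (≈ $11.0000 each)
Apr 3, sell 219: 219/302 × $3,322.00 → $2,409.00
After Apr 4: 334 on hand, pool $3,925.00 (≈ $11.7515 each)
After Apr 5: 715 on hand, pool $10,021.00 (≈ $14.0154 each)
Apr 6, sell 378: 378/715 × $10,021.00 → $5,297.81
After Apr 8: 552 on hand, pool $7,948.19 (≈ $14.3989 each)
Total COGS = $2,409.00 + $5,297.81 = $7,706.81
Ending inventory (cost pool remaining) = $7,948.19

COGS = $7,706.81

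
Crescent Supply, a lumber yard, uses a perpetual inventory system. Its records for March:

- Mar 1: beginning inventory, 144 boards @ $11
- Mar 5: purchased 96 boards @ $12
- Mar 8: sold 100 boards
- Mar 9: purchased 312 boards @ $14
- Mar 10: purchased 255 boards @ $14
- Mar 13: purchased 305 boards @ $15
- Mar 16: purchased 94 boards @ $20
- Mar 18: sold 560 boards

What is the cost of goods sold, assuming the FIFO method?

COGS = $8,616

Mar 8, 100 sold [FIFO — oldest first]: 100 @ $11 = $1,100
Mar 18, 560 sold [FIFO — oldest first]: 44 @ $11 + 96 @ $12 + 312 @ $14 + 108 @ $14 = $7,516
Total COGS = $1,100 + $7,516 = $8,616
Ending inventory: 147 @ $14 + 305 @ $15 + 94 @ $20 = $8,513
Check: goods available $17,129 = COGS $8,616 + ending $8,513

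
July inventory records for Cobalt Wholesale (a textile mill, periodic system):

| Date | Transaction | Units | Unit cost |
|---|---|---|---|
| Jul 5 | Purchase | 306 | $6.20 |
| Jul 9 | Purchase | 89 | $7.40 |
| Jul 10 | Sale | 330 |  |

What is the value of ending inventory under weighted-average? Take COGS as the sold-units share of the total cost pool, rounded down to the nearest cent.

Jul 10, sell 330: 330/395 × $2,555.80 → $2,135.22
Ending inventory (cost pool remaining) = $420.58
Check: goods available $2,555.80 = COGS $2,135.22 + ending $420.58

Ending inventory = $420.58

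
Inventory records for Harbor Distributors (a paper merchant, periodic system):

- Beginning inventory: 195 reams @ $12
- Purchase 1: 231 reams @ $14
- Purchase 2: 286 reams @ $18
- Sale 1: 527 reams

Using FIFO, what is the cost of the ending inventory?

Sale 1 (527) [FIFO — oldest first]: 195 @ $12 + 231 @ $14 + 101 @ $18 = $7,392
Ending inventory: 185 @ $18 = $3,330

Ending inventory = $3,330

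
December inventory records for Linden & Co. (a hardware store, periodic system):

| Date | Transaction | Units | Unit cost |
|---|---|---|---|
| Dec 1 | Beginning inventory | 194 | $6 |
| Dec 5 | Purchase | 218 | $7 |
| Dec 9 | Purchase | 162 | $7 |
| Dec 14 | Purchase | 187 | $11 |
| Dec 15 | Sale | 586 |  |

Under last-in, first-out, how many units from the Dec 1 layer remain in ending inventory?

175

Dec 15, 586 sold [LIFO — newest first]: 187 @ $11 + 162 @ $7 + 218 @ $7 + 19 @ $6 = $4,831
Ending inventory: 175 @ $6 = $1,050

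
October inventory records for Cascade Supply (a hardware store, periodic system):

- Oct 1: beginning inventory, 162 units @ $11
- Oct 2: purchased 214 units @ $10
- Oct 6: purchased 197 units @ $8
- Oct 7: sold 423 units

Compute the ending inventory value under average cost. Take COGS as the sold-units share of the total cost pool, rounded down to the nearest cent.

Oct 7, sell 423: 423/573 × $5,498.00 → $4,058.73
Ending inventory (cost pool remaining) = $1,439.27
Check: goods available $5,498.00 = COGS $4,058.73 + ending $1,439.27

Ending inventory = $1,439.27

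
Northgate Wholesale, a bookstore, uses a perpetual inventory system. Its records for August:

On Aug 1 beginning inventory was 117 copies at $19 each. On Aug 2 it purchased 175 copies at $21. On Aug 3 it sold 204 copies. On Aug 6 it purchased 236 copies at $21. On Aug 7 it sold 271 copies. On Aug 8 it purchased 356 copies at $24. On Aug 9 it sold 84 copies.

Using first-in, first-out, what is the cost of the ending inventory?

Ending inventory = $7,800

Aug 3, 204 sold [FIFO — oldest first]: 117 @ $19 + 87 @ $21 = $4,050
Aug 7, 271 sold [FIFO — oldest first]: 88 @ $21 + 183 @ $21 = $5,691
Aug 9, 84 sold [FIFO — oldest first]: 53 @ $21 + 31 @ $24 = $1,857
Total COGS = $4,050 + $5,691 + $1,857 = $11,598
Ending inventory: 325 @ $24 = $7,800
Check: goods available $19,398 = COGS $11,598 + ending $7,800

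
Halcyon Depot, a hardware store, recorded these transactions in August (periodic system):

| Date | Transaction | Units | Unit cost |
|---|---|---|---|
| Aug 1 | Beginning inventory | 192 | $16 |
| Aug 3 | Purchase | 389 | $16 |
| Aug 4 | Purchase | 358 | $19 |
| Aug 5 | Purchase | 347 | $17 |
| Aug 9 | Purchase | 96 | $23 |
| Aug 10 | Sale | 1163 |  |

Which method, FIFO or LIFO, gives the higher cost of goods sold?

LIFO

FIFO COGS: 192 @ $16 + 389 @ $16 + 358 @ $19 + 224 @ $17 = $19,906
LIFO COGS: 96 @ $23 + 347 @ $17 + 358 @ $19 + 362 @ $16 = $20,701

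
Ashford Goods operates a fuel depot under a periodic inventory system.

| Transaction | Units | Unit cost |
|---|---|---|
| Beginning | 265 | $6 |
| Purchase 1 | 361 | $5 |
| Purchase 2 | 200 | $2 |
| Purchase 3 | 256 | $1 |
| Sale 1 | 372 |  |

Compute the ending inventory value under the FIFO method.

Ending inventory = $1,926

Sale 1 (372) [FIFO — oldest first]: 265 @ $6 + 107 @ $5 = $2,125
Ending inventory: 254 @ $5 + 200 @ $2 + 256 @ $1 = $1,926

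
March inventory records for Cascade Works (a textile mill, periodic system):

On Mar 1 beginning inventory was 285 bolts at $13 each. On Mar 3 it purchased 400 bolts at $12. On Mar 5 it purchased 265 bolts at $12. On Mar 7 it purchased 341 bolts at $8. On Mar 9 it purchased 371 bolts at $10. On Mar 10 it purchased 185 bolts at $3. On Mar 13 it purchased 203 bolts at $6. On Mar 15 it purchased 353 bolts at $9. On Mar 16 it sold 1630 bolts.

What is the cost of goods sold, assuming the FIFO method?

COGS = $17,803

Mar 16, 1630 sold [FIFO — oldest first]: 285 @ $13 + 400 @ $12 + 265 @ $12 + 341 @ $8 + 339 @ $10 = $17,803
Ending inventory: 32 @ $10 + 185 @ $3 + 203 @ $6 + 353 @ $9 = $5,270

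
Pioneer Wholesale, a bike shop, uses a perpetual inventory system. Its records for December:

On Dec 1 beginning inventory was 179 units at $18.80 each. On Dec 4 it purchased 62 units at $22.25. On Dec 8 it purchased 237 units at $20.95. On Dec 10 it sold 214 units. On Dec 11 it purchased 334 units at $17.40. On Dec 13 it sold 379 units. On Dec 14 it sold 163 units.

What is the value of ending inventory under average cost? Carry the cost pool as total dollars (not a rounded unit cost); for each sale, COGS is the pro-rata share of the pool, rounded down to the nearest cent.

Ending inventory = $1,046.44

After Dec 1: 179 on hand, pool $3,365.20 (≈ $18.8000 each)
After Dec 4: 241 on hand, pool $4,744.70 (≈ $19.6876 each)
After Dec 8: 478 on hand, pool $9,709.85 (≈ $20.3135 each)
Dec 10, sell 214: 214/478 × $9,709.85 → $4,347.08
After Dec 11: 598 on hand, pool $11,174.37 (≈ $18.6862 each)
Dec 13, sell 379: 379/598 × $11,174.37 → $7,082.08
Dec 14, sell 163: 163/219 × $4,092.29 → $3,045.85
Total COGS = $4,347.08 + $7,082.08 + $3,045.85 = $14,475.01
Ending inventory (cost pool remaining) = $1,046.44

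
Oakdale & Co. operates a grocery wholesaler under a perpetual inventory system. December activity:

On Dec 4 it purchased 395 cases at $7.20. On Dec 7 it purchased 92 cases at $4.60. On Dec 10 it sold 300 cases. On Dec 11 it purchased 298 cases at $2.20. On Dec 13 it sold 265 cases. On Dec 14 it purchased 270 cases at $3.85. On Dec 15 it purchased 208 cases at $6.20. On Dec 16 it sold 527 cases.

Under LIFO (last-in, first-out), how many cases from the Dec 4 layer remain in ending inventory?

171

Dec 10, 300 sold [LIFO — newest first]: 92 @ $4.60 + 208 @ $7.20 = $1,920.80
Dec 13, 265 sold [LIFO — newest first]: 265 @ $2.20 = $583.00
Dec 16, 527 sold [LIFO — newest first]: 208 @ $6.20 + 270 @ $3.85 + 33 @ $2.20 + 16 @ $7.20 = $2,516.90
Total COGS = $1,920.80 + $583.00 + $2,516.90 = $5,020.70
Ending inventory: 171 @ $7.20 = $1,231.20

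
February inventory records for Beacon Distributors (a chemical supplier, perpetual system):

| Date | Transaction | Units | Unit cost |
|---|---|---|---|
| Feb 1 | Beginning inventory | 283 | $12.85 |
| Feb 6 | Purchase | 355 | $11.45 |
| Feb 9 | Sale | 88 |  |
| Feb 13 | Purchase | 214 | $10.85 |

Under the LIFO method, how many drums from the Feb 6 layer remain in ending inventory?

267

Feb 9, 88 sold [LIFO — newest first]: 88 @ $11.45 = $1,007.60
Ending inventory: 283 @ $12.85 + 267 @ $11.45 + 214 @ $10.85 = $9,015.60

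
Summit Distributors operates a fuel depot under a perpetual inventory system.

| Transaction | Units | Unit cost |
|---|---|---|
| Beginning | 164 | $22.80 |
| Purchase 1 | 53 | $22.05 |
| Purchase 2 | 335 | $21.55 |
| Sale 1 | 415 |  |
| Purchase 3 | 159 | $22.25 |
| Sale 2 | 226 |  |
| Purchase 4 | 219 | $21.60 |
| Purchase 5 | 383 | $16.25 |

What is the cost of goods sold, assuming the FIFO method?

Sale 1 (415) [FIFO — oldest first]: 164 @ $22.80 + 53 @ $22.05 + 198 @ $21.55 = $9,174.75
Sale 2 (226) [FIFO — oldest first]: 137 @ $21.55 + 89 @ $22.25 = $4,932.60
Total COGS = $9,174.75 + $4,932.60 = $14,107.35
Ending inventory: 70 @ $22.25 + 219 @ $21.60 + 383 @ $16.25 = $12,511.65
Check: goods available $26,619.00 = COGS $14,107.35 + ending $12,511.65

COGS = $14,107.35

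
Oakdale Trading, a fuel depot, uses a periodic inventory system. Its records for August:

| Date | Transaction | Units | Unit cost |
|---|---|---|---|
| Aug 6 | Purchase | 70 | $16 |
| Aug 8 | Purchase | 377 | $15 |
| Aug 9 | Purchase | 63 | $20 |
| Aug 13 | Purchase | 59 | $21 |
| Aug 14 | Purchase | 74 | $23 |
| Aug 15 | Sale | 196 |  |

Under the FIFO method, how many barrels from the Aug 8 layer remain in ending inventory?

Aug 15, 196 sold [FIFO — oldest first]: 70 @ $16 + 126 @ $15 = $3,010
Ending inventory: 251 @ $15 + 63 @ $20 + 59 @ $21 + 74 @ $23 = $7,966

251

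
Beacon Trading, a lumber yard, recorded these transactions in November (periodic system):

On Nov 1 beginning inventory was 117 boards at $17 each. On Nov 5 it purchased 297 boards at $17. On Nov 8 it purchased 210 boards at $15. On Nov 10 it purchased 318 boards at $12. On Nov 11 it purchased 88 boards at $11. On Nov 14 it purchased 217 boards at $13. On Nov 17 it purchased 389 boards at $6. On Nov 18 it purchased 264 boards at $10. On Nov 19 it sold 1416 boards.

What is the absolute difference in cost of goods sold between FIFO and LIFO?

$4,128

FIFO COGS: 117 @ $17 + 297 @ $17 + 210 @ $15 + 318 @ $12 + 88 @ $11 + 217 @ $13 + 169 @ $6 = $18,807
LIFO COGS: 264 @ $10 + 389 @ $6 + 217 @ $13 + 88 @ $11 + 318 @ $12 + 140 @ $15 = $14,679
Difference = |$18,807 − $14,679| = $4,128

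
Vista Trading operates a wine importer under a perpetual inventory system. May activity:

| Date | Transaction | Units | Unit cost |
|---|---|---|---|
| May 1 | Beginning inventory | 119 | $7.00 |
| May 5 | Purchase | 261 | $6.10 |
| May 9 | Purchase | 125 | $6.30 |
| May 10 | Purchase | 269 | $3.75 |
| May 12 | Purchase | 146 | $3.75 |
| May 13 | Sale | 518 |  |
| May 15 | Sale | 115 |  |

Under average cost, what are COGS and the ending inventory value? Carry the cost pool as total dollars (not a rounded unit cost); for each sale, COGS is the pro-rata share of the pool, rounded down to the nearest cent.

COGS = $3,281.16; ending inventory = $1,487.69

After May 1: 119 on hand, pool $833.00 (≈ $7.0000 each)
After May 5: 380 on hand, pool $2,425.10 (≈ $6.3818 each)
After May 9: 505 on hand, pool $3,212.60 (≈ $6.3616 each)
After May 10: 774 on hand, pool $4,221.35 (≈ $5.4539 each)
After May 12: 920 on hand, pool $4,768.85 (≈ $5.1835 each)
May 13, sell 518: 518/920 × $4,768.85 → $2,685.06
May 15, sell 115: 115/402 × $2,083.79 → $596.10
Total COGS = $2,685.06 + $596.10 = $3,281.16
Ending inventory (cost pool remaining) = $1,487.69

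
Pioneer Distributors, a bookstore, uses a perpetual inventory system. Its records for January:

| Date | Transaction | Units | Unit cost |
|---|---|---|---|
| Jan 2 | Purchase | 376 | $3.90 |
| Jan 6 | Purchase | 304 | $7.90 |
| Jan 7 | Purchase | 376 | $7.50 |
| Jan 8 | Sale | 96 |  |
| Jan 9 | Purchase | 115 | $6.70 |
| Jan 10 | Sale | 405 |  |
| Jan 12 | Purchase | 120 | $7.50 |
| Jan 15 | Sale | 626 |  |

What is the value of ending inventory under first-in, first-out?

Jan 8, 96 sold [FIFO — oldest first]: 96 @ $3.90 = $374.40
Jan 10, 405 sold [FIFO — oldest first]: 280 @ $3.90 + 125 @ $7.90 = $2,079.50
Jan 15, 626 sold [FIFO — oldest first]: 179 @ $7.90 + 376 @ $7.50 + 71 @ $6.70 = $4,709.80
Total COGS = $374.40 + $2,079.50 + $4,709.80 = $7,163.70
Ending inventory: 44 @ $6.70 + 120 @ $7.50 = $1,194.80
Check: goods available $8,358.50 = COGS $7,163.70 + ending $1,194.80

Ending inventory = $1,194.80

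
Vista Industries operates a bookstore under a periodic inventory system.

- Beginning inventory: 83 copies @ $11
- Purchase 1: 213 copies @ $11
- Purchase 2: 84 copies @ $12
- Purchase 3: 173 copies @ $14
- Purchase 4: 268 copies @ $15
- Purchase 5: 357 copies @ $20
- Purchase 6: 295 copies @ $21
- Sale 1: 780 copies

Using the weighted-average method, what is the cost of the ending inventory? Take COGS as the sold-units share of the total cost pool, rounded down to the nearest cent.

Sale 1, sell 780: 780/1473 × $24,041.00 → $12,730.46
Ending inventory (cost pool remaining) = $11,310.54

Ending inventory = $11,310.54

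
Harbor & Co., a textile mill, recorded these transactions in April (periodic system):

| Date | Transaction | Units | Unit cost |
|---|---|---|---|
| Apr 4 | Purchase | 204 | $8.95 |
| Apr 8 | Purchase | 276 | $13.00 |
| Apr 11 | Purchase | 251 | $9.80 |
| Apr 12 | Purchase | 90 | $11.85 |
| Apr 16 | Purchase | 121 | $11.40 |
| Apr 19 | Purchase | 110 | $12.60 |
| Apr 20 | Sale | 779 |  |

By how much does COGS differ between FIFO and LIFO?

FIFO COGS: 204 @ $8.95 + 276 @ $13.00 + 251 @ $9.80 + 48 @ $11.85 = $8,442.40
LIFO COGS: 110 @ $12.60 + 121 @ $11.40 + 90 @ $11.85 + 251 @ $9.80 + 207 @ $13.00 = $8,982.70
Difference = |$8,442.40 − $8,982.70| = $540.30

$540.30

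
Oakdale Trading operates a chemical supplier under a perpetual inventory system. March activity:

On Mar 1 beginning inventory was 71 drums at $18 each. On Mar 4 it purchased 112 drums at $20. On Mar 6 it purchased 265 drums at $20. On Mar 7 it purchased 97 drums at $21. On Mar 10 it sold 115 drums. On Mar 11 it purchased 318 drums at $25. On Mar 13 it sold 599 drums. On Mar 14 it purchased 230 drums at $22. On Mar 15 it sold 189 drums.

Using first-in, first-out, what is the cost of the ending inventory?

Ending inventory = $4,180

Mar 10, 115 sold [FIFO — oldest first]: 71 @ $18 + 44 @ $20 = $2,158
Mar 13, 599 sold [FIFO — oldest first]: 68 @ $20 + 265 @ $20 + 97 @ $21 + 169 @ $25 = $12,922
Mar 15, 189 sold [FIFO — oldest first]: 149 @ $25 + 40 @ $22 = $4,605
Total COGS = $2,158 + $12,922 + $4,605 = $19,685
Ending inventory: 190 @ $22 = $4,180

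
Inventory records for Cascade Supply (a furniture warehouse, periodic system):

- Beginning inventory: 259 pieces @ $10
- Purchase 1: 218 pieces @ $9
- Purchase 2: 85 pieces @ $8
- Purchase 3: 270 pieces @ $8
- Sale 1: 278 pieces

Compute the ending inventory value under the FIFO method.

Sale 1 (278) [FIFO — oldest first]: 259 @ $10 + 19 @ $9 = $2,761
Ending inventory: 199 @ $9 + 85 @ $8 + 270 @ $8 = $4,631
Check: goods available $7,392 = COGS $2,761 + ending $4,631

Ending inventory = $4,631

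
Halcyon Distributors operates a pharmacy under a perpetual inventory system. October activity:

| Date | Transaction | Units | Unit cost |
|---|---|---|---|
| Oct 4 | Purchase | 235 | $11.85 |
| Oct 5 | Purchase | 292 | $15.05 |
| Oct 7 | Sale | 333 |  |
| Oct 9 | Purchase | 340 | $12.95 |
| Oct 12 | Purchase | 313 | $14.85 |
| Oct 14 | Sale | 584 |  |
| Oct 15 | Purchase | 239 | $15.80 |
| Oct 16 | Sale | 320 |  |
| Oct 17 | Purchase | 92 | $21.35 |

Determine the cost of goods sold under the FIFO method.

COGS = $17,131.00

Oct 7, 333 sold [FIFO — oldest first]: 235 @ $11.85 + 98 @ $15.05 = $4,259.65
Oct 14, 584 sold [FIFO — oldest first]: 194 @ $15.05 + 340 @ $12.95 + 50 @ $14.85 = $8,065.20
Oct 16, 320 sold [FIFO — oldest first]: 263 @ $14.85 + 57 @ $15.80 = $4,806.15
Total COGS = $4,259.65 + $8,065.20 + $4,806.15 = $17,131.00
Ending inventory: 182 @ $15.80 + 92 @ $21.35 = $4,839.80
Check: goods available $21,970.80 = COGS $17,131.00 + ending $4,839.80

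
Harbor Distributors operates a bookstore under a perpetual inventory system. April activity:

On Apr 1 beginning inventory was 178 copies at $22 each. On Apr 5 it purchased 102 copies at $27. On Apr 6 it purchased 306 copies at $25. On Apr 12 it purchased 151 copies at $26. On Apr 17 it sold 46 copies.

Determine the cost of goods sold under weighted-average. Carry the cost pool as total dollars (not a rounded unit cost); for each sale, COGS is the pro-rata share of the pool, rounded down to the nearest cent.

COGS = $1,138.82

After Apr 1: 178 on hand, pool $3,916.00 (≈ $22.0000 each)
After Apr 5: 280 on hand, pool $6,670.00 (≈ $23.8214 each)
After Apr 6: 586 on hand, pool $14,320.00 (≈ $24.4369 each)
After Apr 12: 737 on hand, pool $18,246.00 (≈ $24.7571 each)
Apr 17, sell 46: 46/737 × $18,246.00 → $1,138.82
Ending inventory (cost pool remaining) = $17,107.18
Check: goods available $18,246.00 = COGS $1,138.82 + ending $17,107.18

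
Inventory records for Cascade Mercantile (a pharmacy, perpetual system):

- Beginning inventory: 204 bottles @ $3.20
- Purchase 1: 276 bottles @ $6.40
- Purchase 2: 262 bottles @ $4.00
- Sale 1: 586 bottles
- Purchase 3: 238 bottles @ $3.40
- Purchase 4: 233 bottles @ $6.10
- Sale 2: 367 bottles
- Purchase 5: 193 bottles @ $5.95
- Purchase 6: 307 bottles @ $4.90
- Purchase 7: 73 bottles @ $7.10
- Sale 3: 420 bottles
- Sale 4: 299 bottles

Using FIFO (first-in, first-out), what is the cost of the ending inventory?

Ending inventory = $719.20

Sale 1 (586) [FIFO — oldest first]: 204 @ $3.20 + 276 @ $6.40 + 106 @ $4.00 = $2,843.20
Sale 2 (367) [FIFO — oldest first]: 156 @ $4.00 + 211 @ $3.40 = $1,341.40
Sale 3 (420) [FIFO — oldest first]: 27 @ $3.40 + 233 @ $6.10 + 160 @ $5.95 = $2,465.10
Sale 4 (299) [FIFO — oldest first]: 33 @ $5.95 + 266 @ $4.90 = $1,499.75
Total COGS = $2,843.20 + $1,341.40 + $2,465.10 + $1,499.75 = $8,149.45
Ending inventory: 41 @ $4.90 + 73 @ $7.10 = $719.20
Check: goods available $8,868.65 = COGS $8,149.45 + ending $719.20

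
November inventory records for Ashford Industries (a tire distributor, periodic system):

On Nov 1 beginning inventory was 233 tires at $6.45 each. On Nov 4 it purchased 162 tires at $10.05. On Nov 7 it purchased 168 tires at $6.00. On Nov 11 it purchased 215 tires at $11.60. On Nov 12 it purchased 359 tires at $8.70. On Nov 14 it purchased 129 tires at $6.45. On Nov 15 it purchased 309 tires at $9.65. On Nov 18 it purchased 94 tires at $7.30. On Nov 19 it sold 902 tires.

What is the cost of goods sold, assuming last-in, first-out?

COGS = $7,751.00

Nov 19, 902 sold [LIFO — newest first]: 94 @ $7.30 + 309 @ $9.65 + 129 @ $6.45 + 359 @ $8.70 + 11 @ $11.60 = $7,751.00
Ending inventory: 233 @ $6.45 + 162 @ $10.05 + 168 @ $6.00 + 204 @ $11.60 = $6,505.35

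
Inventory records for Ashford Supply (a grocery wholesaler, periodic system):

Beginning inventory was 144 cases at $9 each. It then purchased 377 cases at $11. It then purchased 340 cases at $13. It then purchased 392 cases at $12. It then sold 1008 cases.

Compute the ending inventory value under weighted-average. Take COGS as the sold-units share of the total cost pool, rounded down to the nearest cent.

Ending inventory = $2,848.30

Sale 1, sell 1008: 1008/1253 × $14,567.00 → $11,718.70
Ending inventory (cost pool remaining) = $2,848.30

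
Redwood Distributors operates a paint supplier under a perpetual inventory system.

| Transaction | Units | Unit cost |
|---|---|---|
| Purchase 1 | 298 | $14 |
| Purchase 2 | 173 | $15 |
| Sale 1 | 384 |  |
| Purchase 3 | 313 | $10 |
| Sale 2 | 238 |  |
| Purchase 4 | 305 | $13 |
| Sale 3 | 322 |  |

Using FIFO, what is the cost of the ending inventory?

Ending inventory = $1,885

Sale 1 (384) [FIFO — oldest first]: 298 @ $14 + 86 @ $15 = $5,462
Sale 2 (238) [FIFO — oldest first]: 87 @ $15 + 151 @ $10 = $2,815
Sale 3 (322) [FIFO — oldest first]: 162 @ $10 + 160 @ $13 = $3,700
Total COGS = $5,462 + $2,815 + $3,700 = $11,977
Ending inventory: 145 @ $13 = $1,885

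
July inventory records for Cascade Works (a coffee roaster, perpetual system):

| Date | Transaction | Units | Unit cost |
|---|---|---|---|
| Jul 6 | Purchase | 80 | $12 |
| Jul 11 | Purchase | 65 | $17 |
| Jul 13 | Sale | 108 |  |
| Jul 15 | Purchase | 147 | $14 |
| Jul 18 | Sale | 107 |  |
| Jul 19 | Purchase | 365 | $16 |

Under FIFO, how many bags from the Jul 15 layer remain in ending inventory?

Jul 13, 108 sold [FIFO — oldest first]: 80 @ $12 + 28 @ $17 = $1,436
Jul 18, 107 sold [FIFO — oldest first]: 37 @ $17 + 70 @ $14 = $1,609
Total COGS = $1,436 + $1,609 = $3,045
Ending inventory: 77 @ $14 + 365 @ $16 = $6,918
Check: goods available $9,963 = COGS $3,045 + ending $6,918

77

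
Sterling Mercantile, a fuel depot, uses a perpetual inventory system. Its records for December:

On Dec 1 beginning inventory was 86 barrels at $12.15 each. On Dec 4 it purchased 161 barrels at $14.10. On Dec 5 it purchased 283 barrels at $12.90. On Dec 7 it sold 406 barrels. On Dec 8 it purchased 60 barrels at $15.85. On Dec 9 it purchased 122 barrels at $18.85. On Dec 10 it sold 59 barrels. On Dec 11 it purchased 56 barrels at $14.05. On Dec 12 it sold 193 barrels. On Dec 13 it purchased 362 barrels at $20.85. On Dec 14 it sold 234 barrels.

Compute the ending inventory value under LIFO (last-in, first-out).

Ending inventory = $4,052.10

Dec 7, 406 sold [LIFO — newest first]: 283 @ $12.90 + 123 @ $14.10 = $5,385.00
Dec 10, 59 sold [LIFO — newest first]: 59 @ $18.85 = $1,112.15
Dec 12, 193 sold [LIFO — newest first]: 56 @ $14.05 + 63 @ $18.85 + 60 @ $15.85 + 14 @ $14.10 = $3,122.75
Dec 14, 234 sold [LIFO — newest first]: 234 @ $20.85 = $4,878.90
Total COGS = $5,385.00 + $1,112.15 + $3,122.75 + $4,878.90 = $14,498.80
Ending inventory: 86 @ $12.15 + 24 @ $14.10 + 128 @ $20.85 = $4,052.10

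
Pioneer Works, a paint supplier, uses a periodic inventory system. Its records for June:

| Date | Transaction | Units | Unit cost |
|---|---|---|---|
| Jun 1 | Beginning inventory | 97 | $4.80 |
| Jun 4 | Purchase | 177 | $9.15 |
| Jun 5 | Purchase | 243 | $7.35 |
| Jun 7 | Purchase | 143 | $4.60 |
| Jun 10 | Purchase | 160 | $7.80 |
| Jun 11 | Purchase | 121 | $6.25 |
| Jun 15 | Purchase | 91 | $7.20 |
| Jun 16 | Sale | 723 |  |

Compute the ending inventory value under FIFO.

Ending inventory = $2,168.05

Jun 16, 723 sold [FIFO — oldest first]: 97 @ $4.80 + 177 @ $9.15 + 243 @ $7.35 + 143 @ $4.60 + 63 @ $7.80 = $5,020.40
Ending inventory: 97 @ $7.80 + 121 @ $6.25 + 91 @ $7.20 = $2,168.05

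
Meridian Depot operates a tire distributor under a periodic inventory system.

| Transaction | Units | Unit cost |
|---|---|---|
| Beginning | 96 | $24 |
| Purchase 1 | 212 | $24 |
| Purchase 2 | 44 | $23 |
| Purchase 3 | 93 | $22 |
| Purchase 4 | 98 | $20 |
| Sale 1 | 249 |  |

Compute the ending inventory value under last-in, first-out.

Ending inventory = $7,056

Sale 1 (249) [LIFO — newest first]: 98 @ $20 + 93 @ $22 + 44 @ $23 + 14 @ $24 = $5,354
Ending inventory: 96 @ $24 + 198 @ $24 = $7,056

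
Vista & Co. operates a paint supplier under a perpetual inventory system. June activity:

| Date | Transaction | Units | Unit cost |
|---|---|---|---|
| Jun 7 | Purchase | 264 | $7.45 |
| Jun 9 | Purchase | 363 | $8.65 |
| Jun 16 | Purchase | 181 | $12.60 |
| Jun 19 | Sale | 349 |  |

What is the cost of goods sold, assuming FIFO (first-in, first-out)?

Jun 19, 349 sold [FIFO — oldest first]: 264 @ $7.45 + 85 @ $8.65 = $2,702.05
Ending inventory: 278 @ $8.65 + 181 @ $12.60 = $4,685.30

COGS = $2,702.05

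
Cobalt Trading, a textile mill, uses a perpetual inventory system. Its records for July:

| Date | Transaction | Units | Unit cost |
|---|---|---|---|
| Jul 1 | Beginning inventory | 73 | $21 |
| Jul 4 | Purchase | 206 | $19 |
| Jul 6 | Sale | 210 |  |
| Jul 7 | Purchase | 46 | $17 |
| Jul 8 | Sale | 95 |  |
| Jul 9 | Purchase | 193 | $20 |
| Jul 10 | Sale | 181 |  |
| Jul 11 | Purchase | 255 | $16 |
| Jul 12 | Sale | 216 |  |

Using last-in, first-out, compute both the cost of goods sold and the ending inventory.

COGS = $12,885; ending inventory = $1,284

Jul 6, 210 sold [LIFO — newest first]: 206 @ $19 + 4 @ $21 = $3,998
Jul 8, 95 sold [LIFO — newest first]: 46 @ $17 + 49 @ $21 = $1,811
Jul 10, 181 sold [LIFO — newest first]: 181 @ $20 = $3,620
Jul 12, 216 sold [LIFO — newest first]: 216 @ $16 = $3,456
Total COGS = $3,998 + $1,811 + $3,620 + $3,456 = $12,885
Ending inventory: 20 @ $21 + 12 @ $20 + 39 @ $16 = $1,284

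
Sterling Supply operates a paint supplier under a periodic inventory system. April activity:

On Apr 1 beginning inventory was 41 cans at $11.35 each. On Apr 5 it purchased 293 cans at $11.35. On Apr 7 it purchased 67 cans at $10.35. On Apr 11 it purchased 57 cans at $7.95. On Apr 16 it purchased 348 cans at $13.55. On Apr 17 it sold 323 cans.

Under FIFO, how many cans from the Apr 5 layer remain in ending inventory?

Apr 17, 323 sold [FIFO — oldest first]: 41 @ $11.35 + 282 @ $11.35 = $3,666.05
Ending inventory: 11 @ $11.35 + 67 @ $10.35 + 57 @ $7.95 + 348 @ $13.55 = $5,986.85

11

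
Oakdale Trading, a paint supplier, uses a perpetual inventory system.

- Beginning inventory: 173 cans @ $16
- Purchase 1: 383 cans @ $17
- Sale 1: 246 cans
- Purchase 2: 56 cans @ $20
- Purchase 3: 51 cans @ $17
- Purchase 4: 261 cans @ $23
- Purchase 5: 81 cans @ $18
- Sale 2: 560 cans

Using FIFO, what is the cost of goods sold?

COGS = $14,555

Sale 1 (246) [FIFO — oldest first]: 173 @ $16 + 73 @ $17 = $4,009
Sale 2 (560) [FIFO — oldest first]: 310 @ $17 + 56 @ $20 + 51 @ $17 + 143 @ $23 = $10,546
Total COGS = $4,009 + $10,546 = $14,555
Ending inventory: 118 @ $23 + 81 @ $18 = $4,172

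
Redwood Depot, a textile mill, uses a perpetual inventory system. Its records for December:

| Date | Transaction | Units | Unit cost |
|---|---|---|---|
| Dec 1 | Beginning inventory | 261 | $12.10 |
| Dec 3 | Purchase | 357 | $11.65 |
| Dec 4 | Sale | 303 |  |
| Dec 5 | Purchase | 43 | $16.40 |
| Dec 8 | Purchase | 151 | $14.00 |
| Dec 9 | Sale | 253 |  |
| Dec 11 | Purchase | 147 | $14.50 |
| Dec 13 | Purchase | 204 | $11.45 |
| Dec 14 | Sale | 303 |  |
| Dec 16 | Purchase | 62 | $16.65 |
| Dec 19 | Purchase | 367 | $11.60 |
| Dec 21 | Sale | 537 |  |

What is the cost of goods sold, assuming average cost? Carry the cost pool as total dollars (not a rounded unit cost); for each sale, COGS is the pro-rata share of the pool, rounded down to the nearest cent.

COGS = $17,439.43

After Dec 1: 261 on hand, pool $3,158.10 (≈ $12.1000 each)
After Dec 3: 618 on hand, pool $7,317.15 (≈ $11.8400 each)
Dec 4, sell 303: 303/618 × $7,317.15 → $3,587.53
After Dec 5: 358 on hand, pool $4,434.82 (≈ $12.3878 each)
After Dec 8: 509 on hand, pool $6,548.82 (≈ $12.8661 each)
Dec 9, sell 253: 253/509 × $6,548.82 → $3,255.11
After Dec 11: 403 on hand, pool $5,425.21 (≈ $13.4621 each)
After Dec 13: 607 on hand, pool $7,761.01 (≈ $12.7858 each)
Dec 14, sell 303: 303/607 × $7,761.01 → $3,874.11
After Dec 16: 366 on hand, pool $4,919.20 (≈ $13.4404 each)
After Dec 19: 733 on hand, pool $9,176.40 (≈ $12.5190 each)
Dec 21, sell 537: 537/733 × $9,176.40 → $6,722.68
Total COGS = $3,587.53 + $3,255.11 + $3,874.11 + $6,722.68 = $17,439.43
Ending inventory (cost pool remaining) = $2,453.72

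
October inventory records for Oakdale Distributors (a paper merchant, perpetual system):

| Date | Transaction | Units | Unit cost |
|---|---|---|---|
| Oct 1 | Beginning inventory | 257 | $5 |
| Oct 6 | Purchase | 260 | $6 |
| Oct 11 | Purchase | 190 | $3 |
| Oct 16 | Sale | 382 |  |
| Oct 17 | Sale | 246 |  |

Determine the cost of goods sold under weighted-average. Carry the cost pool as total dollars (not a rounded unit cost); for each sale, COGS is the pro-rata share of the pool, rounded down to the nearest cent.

After Oct 1: 257 on hand, pool $1,285.00 (≈ $5.0000 each)
After Oct 6: 517 on hand, pool $2,845.00 (≈ $5.5029 each)
After Oct 11: 707 on hand, pool $3,415.00 (≈ $4.8303 each)
Oct 16, sell 382: 382/707 × $3,415.00 → $1,845.16
Oct 17, sell 246: 246/325 × $1,569.84 → $1,188.24
Total COGS = $1,845.16 + $1,188.24 = $3,033.40
Ending inventory (cost pool remaining) = $381.60
Check: goods available $3,415.00 = COGS $3,033.40 + ending $381.60

COGS = $3,033.40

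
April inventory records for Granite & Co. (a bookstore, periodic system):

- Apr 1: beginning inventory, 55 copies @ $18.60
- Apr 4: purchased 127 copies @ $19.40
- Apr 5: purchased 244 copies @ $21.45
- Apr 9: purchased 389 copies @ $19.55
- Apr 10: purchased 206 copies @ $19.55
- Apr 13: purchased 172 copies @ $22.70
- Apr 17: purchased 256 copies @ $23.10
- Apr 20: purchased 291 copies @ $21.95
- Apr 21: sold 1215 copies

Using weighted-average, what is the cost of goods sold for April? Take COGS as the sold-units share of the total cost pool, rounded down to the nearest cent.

Apr 21, sell 1215: 1215/1740 × $36,558.30 → $25,527.77
Ending inventory (cost pool remaining) = $11,030.53
Check: goods available $36,558.30 = COGS $25,527.77 + ending $11,030.53

COGS = $25,527.77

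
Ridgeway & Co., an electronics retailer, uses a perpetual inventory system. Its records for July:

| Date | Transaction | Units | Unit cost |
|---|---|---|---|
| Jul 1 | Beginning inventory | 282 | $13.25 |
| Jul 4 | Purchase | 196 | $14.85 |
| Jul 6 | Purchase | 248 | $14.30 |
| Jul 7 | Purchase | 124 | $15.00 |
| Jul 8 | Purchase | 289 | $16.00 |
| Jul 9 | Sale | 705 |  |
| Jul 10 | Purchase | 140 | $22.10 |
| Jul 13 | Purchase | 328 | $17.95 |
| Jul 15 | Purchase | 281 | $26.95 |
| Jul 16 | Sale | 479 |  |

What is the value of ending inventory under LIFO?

Jul 9, 705 sold [LIFO — newest first]: 289 @ $16.00 + 124 @ $15.00 + 248 @ $14.30 + 44 @ $14.85 = $10,683.80
Jul 16, 479 sold [LIFO — newest first]: 281 @ $26.95 + 198 @ $17.95 = $11,127.05
Total COGS = $10,683.80 + $11,127.05 = $21,810.85
Ending inventory: 282 @ $13.25 + 152 @ $14.85 + 140 @ $22.10 + 130 @ $17.95 = $11,421.20

Ending inventory = $11,421.20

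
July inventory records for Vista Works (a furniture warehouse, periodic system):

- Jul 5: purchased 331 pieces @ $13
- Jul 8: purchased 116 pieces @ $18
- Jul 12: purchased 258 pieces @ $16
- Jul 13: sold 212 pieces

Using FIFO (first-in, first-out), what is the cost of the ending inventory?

Ending inventory = $7,763

Jul 13, 212 sold [FIFO — oldest first]: 212 @ $13 = $2,756
Ending inventory: 119 @ $13 + 116 @ $18 + 258 @ $16 = $7,763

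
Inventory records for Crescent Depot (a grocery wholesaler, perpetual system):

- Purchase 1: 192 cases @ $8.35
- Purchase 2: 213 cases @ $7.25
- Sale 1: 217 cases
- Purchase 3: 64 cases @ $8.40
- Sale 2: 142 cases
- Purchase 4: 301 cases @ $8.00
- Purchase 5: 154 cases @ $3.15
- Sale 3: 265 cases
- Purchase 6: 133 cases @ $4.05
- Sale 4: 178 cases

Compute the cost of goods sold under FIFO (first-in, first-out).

COGS = $6,193.85

Sale 1 (217) [FIFO — oldest first]: 192 @ $8.35 + 25 @ $7.25 = $1,784.45
Sale 2 (142) [FIFO — oldest first]: 142 @ $7.25 = $1,029.50
Sale 3 (265) [FIFO — oldest first]: 46 @ $7.25 + 64 @ $8.40 + 155 @ $8.00 = $2,111.10
Sale 4 (178) [FIFO — oldest first]: 146 @ $8.00 + 32 @ $3.15 = $1,268.80
Total COGS = $1,784.45 + $1,029.50 + $2,111.10 + $1,268.80 = $6,193.85
Ending inventory: 122 @ $3.15 + 133 @ $4.05 = $922.95
Check: goods available $7,116.80 = COGS $6,193.85 + ending $922.95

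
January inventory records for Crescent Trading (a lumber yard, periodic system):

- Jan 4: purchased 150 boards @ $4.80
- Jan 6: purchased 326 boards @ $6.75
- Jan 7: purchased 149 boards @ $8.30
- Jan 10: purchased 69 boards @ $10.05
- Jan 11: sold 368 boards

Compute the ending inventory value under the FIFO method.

Jan 11, 368 sold [FIFO — oldest first]: 150 @ $4.80 + 218 @ $6.75 = $2,191.50
Ending inventory: 108 @ $6.75 + 149 @ $8.30 + 69 @ $10.05 = $2,659.15
Check: goods available $4,850.65 = COGS $2,191.50 + ending $2,659.15

Ending inventory = $2,659.15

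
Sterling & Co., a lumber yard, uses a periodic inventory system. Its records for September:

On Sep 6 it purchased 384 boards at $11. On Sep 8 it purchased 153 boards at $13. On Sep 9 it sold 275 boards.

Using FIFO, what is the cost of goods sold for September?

COGS = $3,025

Sep 9, 275 sold [FIFO — oldest first]: 275 @ $11 = $3,025
Ending inventory: 109 @ $11 + 153 @ $13 = $3,188
Check: goods available $6,213 = COGS $3,025 + ending $3,188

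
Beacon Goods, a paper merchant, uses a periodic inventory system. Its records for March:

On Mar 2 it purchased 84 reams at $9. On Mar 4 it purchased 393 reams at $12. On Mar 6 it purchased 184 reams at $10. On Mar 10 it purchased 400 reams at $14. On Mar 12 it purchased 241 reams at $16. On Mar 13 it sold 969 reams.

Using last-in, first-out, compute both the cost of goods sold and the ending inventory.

COGS = $13,024; ending inventory = $3,744

Mar 13, 969 sold [LIFO — newest first]: 241 @ $16 + 400 @ $14 + 184 @ $10 + 144 @ $12 = $13,024
Ending inventory: 84 @ $9 + 249 @ $12 = $3,744
Check: goods available $16,768 = COGS $13,024 + ending $3,744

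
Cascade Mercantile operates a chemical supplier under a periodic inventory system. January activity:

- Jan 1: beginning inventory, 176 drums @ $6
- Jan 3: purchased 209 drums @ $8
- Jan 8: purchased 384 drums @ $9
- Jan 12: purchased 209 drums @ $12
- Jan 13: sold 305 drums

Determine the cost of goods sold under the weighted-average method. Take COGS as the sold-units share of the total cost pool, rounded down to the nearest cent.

Jan 13, sell 305: 305/978 × $8,692.00 → $2,710.69
Ending inventory (cost pool remaining) = $5,981.31

COGS = $2,710.69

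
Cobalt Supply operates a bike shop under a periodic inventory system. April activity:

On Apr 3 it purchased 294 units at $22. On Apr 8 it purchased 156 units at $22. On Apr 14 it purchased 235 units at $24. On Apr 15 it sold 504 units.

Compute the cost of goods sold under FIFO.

Apr 15, 504 sold [FIFO — oldest first]: 294 @ $22 + 156 @ $22 + 54 @ $24 = $11,196
Ending inventory: 181 @ $24 = $4,344

COGS = $11,196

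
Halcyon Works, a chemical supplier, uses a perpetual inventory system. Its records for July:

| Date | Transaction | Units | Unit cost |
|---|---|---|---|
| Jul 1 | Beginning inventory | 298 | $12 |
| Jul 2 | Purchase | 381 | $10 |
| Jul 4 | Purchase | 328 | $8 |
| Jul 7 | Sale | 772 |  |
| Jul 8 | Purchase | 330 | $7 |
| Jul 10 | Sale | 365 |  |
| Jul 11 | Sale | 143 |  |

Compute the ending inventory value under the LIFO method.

Jul 7, 772 sold [LIFO — newest first]: 328 @ $8 + 381 @ $10 + 63 @ $12 = $7,190
Jul 10, 365 sold [LIFO — newest first]: 330 @ $7 + 35 @ $12 = $2,730
Jul 11, 143 sold [LIFO — newest first]: 143 @ $12 = $1,716
Total COGS = $7,190 + $2,730 + $1,716 = $11,636
Ending inventory: 57 @ $12 = $684
Check: goods available $12,320 = COGS $11,636 + ending $684

Ending inventory = $684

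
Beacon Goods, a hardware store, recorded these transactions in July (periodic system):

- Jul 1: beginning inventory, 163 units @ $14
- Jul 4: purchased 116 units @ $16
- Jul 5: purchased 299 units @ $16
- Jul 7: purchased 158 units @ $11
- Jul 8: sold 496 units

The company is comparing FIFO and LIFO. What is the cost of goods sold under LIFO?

FIFO COGS: 163 @ $14 + 116 @ $16 + 217 @ $16 = $7,610
LIFO COGS: 158 @ $11 + 299 @ $16 + 39 @ $16 = $7,146

COGS = $7,146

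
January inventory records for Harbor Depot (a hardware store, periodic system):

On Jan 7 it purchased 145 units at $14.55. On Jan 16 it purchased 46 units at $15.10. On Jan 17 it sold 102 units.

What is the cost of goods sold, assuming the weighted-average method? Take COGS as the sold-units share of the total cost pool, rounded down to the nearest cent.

Jan 17, sell 102: 102/191 × $2,804.35 → $1,497.61
Ending inventory (cost pool remaining) = $1,306.74
Check: goods available $2,804.35 = COGS $1,497.61 + ending $1,306.74

COGS = $1,497.61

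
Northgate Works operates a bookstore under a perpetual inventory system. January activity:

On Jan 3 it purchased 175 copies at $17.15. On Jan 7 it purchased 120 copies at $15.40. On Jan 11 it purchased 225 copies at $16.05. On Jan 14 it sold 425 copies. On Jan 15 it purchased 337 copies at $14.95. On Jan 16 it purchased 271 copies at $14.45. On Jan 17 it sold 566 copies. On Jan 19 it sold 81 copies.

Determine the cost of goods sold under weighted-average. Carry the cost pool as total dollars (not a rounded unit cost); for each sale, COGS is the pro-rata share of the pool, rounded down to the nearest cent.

COGS = $16,578.20

After Jan 3: 175 on hand, pool $3,001.25 (≈ $17.1500 each)
After Jan 7: 295 on hand, pool $4,849.25 (≈ $16.4381 each)
After Jan 11: 520 on hand, pool $8,460.50 (≈ $16.2702 each)
Jan 14, sell 425: 425/520 × $8,460.50 → $6,914.83
After Jan 15: 432 on hand, pool $6,583.82 (≈ $15.2403 each)
After Jan 16: 703 on hand, pool $10,499.77 (≈ $14.9357 each)
Jan 17, sell 566: 566/703 × $10,499.77 → $8,453.58
Jan 19, sell 81: 81/137 × $2,046.19 → $1,209.79
Total COGS = $6,914.83 + $8,453.58 + $1,209.79 = $16,578.20
Ending inventory (cost pool remaining) = $836.40
Check: goods available $17,414.60 = COGS $16,578.20 + ending $836.40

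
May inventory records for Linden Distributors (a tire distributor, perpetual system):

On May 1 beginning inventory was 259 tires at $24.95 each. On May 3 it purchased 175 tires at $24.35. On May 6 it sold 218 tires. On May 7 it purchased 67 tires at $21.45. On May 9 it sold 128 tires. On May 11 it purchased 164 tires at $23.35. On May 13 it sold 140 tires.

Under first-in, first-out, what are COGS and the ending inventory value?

May 6, 218 sold [FIFO — oldest first]: 218 @ $24.95 = $5,439.10
May 9, 128 sold [FIFO — oldest first]: 41 @ $24.95 + 87 @ $24.35 = $3,141.40
May 13, 140 sold [FIFO — oldest first]: 88 @ $24.35 + 52 @ $21.45 = $3,258.20
Total COGS = $5,439.10 + $3,141.40 + $3,258.20 = $11,838.70
Ending inventory: 15 @ $21.45 + 164 @ $23.35 = $4,151.15
Check: goods available $15,989.85 = COGS $11,838.70 + ending $4,151.15

COGS = $11,838.70; ending inventory = $4,151.15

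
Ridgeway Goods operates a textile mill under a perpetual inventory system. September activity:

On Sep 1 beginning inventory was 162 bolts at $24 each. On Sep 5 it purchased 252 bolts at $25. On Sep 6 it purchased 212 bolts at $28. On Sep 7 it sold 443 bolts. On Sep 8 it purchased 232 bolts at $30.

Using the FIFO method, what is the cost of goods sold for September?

Sep 7, 443 sold [FIFO — oldest first]: 162 @ $24 + 252 @ $25 + 29 @ $28 = $11,000
Ending inventory: 183 @ $28 + 232 @ $30 = $12,084

COGS = $11,000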